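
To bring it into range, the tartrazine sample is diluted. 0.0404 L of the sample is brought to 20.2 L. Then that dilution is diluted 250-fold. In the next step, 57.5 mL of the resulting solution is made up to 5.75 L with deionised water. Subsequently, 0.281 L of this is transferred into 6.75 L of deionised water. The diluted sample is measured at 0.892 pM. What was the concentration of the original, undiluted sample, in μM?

Overall dilution factor = 500 × 250 × 100 × 25.02 = 3.13 × 10⁸.
Original = 0.892 pM × 3.13 × 10⁸ = 2.79 × 10⁸ pM = 279 μM.

279 μM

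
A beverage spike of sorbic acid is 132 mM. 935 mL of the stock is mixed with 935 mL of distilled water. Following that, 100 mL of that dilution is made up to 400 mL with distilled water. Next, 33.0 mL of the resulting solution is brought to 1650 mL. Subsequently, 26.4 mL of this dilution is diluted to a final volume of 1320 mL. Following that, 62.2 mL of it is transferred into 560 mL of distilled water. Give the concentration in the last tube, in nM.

660 nM

Overall dilution factor = 2 × 4 × 50 × 50 × 10.00 = 2.00 × 10⁵.
132 mM / 2.00 × 10⁵ = 6.60 × 10⁻⁴ mM = 660 nM.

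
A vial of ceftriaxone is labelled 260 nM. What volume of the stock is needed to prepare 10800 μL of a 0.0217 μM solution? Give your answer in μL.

901 μL

0.0217 μM = 21.7 nM.
V₁ = C₂V₂/C₁ = 21.7 × 10800 / 260 = 901 μL.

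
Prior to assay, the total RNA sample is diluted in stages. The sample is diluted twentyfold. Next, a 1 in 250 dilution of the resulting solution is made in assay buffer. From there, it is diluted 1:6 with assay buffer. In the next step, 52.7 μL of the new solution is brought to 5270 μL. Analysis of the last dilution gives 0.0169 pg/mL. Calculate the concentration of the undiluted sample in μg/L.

Overall dilution factor = 20 × 250 × 6 × 100 = 3.00 × 10⁶.
Original = 0.0169 pg/mL × 3.00 × 10⁶ = 5.07 × 10⁴ pg/mL = 50.7 μg/L.

50.7 μg/L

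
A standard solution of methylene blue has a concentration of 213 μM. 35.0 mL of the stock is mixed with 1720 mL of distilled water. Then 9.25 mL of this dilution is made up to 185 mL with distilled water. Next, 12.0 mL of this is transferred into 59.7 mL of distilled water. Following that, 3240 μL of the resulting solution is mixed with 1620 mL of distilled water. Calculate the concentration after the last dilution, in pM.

Overall dilution factor = 50.14 × 20 × 5.975 × 501 = 3.00 × 10⁶.
213 μM / 3.00 × 10⁶ = 7.10 × 10⁻⁵ μM = 71.0 pM.

71.0 pM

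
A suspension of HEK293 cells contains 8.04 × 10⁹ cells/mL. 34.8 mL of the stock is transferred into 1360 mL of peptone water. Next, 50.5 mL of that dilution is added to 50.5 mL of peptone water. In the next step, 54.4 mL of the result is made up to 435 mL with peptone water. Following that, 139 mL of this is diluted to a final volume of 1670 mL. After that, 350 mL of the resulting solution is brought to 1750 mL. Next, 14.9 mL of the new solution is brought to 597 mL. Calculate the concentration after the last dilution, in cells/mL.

5210 cells/mL

Overall dilution factor = 40.08 × 2 × 7.996 × 12.01 × 5 × 40.07 = 1.54 × 10⁶.
8.04 × 10⁹ cells/mL / 1.54 × 10⁶ = 5210 cells/mL.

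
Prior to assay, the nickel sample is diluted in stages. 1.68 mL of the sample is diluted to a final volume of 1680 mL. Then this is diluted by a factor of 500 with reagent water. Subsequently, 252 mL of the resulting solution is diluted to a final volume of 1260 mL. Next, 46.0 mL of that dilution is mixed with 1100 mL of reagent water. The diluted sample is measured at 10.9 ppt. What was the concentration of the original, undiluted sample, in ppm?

Overall dilution factor = 1000 × 500 × 5 × 24.91 = 6.23 × 10⁷.
Original = 10.9 ppt × 6.23 × 10⁷ = 6.79 × 10⁸ ppt = 679 ppm.

679 ppm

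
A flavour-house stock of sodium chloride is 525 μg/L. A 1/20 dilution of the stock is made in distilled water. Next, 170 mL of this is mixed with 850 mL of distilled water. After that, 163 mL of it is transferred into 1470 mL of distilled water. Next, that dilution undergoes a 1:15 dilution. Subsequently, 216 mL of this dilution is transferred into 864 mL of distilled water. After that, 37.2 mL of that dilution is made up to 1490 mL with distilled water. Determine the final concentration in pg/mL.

0.145 pg/mL

Overall dilution factor = 20 × 6 × 10.02 × 15 × 5 × 40.05 = 3.61 × 10⁶.
525 μg/L / 3.61 × 10⁶ = 1.45 × 10⁻⁴ μg/L = 0.145 pg/mL.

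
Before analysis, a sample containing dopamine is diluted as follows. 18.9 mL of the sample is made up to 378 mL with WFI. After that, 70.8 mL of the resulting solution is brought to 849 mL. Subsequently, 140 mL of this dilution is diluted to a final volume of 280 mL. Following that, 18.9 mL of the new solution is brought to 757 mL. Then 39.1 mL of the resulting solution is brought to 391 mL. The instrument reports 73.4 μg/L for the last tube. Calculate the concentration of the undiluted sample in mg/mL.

14.1 mg/mL

Overall dilution factor = 20 × 11.99 × 2 × 40.05 × 10 = 1.92 × 10⁵.
Original = 73.4 μg/L × 1.92 × 10⁵ = 1.41 × 10⁷ μg/L = 14.1 mg/mL.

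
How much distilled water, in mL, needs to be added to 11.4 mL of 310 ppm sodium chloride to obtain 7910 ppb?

435 mL

7910 ppb = 7.91 ppm.
V₂ = C₁V₁/C₂ = 310 × 11.4 / 7.91 = 447 mL.
Diluent to add = V₂ − V₁ = 447 − 11.4 = 435 mL.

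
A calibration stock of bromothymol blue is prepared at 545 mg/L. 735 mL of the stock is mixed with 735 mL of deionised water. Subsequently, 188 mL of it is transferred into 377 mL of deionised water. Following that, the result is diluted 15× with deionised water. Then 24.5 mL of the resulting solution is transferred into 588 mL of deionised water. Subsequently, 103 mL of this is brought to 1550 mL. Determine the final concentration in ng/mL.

Overall dilution factor = 2 × 3.005 × 15 × 25 × 15.05 = 3.39 × 10⁴.
545 mg/L / 3.39 × 10⁴ = 0.0161 mg/L = 16.1 ng/mL.

16.1 ng/mL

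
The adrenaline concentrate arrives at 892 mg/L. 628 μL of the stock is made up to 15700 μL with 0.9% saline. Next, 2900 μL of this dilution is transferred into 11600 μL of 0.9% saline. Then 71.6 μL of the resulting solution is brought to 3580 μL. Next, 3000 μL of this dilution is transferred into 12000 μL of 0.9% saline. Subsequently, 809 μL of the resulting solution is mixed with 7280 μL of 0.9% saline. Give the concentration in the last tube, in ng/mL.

Overall dilution factor = 25 × 5 × 50 × 5 × 9.999 = 3.12 × 10⁵.
892 mg/L / 3.12 × 10⁵ = 2.85 × 10⁻³ mg/L = 2.85 ng/mL.

2.85 ng/mL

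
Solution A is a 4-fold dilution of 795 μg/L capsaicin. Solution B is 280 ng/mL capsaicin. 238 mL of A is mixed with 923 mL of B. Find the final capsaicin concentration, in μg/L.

C_A = 795 μg/L / 4 = 199 μg/L.
C_B = 280 ng/mL = 280 μg/L.
C_mix = (C_A·V_A + C_B·V_B)/(V_A + V_B) = (199×238 + 280×923) / 1161 = 263 μg/L.

263 μg/L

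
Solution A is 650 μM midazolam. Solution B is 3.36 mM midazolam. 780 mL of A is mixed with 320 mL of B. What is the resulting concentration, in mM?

1.44 mM

C_B = 3.36 mM = 3360 μM.
C_mix = (C_A·V_A + C_B·V_B)/(V_A + V_B) = (650×780 + 3360×320) / 1100 = 1438 μM = 1.44 mM.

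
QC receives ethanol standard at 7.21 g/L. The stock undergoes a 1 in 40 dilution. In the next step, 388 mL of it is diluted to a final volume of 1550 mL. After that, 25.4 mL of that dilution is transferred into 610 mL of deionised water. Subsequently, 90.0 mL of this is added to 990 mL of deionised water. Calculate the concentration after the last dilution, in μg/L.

Overall dilution factor = 40 × 3.995 × 25.02 × 12 = 4.80 × 10⁴.
7.21 g/L / 4.80 × 10⁴ = 1.50 × 10⁻⁴ g/L = 150 μg/L.

150 μg/L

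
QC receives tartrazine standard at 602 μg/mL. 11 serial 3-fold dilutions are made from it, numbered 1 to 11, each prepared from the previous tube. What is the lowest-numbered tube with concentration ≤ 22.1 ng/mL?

tube 10

Tube n has concentration 602 μg/mL / 3ⁿ.
Need 3ⁿ ≥ 602 μg/mL / 22.1 ng/mL = 2.72 × 10⁴, so n ≥ 9.30.
First such tube: n = 10.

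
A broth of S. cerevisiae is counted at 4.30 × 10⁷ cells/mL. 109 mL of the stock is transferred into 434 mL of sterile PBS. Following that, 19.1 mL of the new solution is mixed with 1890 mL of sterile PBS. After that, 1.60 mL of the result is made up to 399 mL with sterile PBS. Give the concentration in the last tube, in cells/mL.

Overall dilution factor = 4.982 × 99.95 × 249.4 = 1.24 × 10⁵.
4.30 × 10⁷ cells/mL / 1.24 × 10⁵ = 346 cells/mL.

346 cells/mL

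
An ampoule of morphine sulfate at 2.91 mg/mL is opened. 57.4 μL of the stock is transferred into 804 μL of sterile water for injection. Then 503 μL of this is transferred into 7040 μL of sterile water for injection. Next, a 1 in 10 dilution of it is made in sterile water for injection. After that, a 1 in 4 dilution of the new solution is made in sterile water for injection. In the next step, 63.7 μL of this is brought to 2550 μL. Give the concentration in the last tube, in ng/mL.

8.08 ng/mL

Overall dilution factor = 15.01 × 15.00 × 10 × 4 × 40.03 = 3.60 × 10⁵.
2.91 mg/mL / 3.60 × 10⁵ = 8.08 × 10⁻⁶ mg/mL = 8.08 ng/mL.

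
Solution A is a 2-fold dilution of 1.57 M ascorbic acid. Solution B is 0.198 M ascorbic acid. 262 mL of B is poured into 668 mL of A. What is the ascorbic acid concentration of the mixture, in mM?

620 mM

C_A = 1.57 M / 2 = 0.785 M.
C_mix = (C_A·V_A + C_B·V_B)/(V_A + V_B) = (0.785×668 + 0.198×262) / 930.0 = 0.620 M = 620 mM.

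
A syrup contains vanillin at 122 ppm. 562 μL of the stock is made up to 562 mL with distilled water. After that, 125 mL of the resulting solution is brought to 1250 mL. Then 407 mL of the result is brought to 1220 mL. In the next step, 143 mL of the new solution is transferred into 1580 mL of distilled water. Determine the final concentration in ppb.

0.338 ppb

Overall dilution factor = 1000 × 10 × 2.998 × 12.05 = 3.61 × 10⁵.
122 ppm / 3.61 × 10⁵ = 3.38 × 10⁻⁴ ppm = 0.338 ppb.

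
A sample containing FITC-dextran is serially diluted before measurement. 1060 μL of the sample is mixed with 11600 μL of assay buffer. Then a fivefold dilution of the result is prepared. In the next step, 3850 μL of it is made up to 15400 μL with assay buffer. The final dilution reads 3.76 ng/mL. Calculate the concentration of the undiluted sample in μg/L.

Overall dilution factor = 11.94 × 5 × 4 = 239.
Original = 3.76 ng/mL × 239 = 898 ng/mL = 898 μg/L.

898 μg/L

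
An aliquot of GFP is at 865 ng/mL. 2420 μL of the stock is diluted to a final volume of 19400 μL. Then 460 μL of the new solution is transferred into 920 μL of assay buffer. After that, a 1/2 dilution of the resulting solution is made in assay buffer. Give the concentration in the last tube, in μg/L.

18.0 μg/L

Overall dilution factor = 8.017 × 3 × 2 = 48.1.
865 ng/mL / 48.1 = 18.0 ng/mL = 18.0 μg/L.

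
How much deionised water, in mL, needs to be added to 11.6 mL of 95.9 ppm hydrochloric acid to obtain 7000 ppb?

147 mL

7000 ppb = 7.00 ppm.
V₂ = C₁V₁/C₂ = 95.9 × 11.6 / 7.00 = 159 mL.
Diluent to add = V₂ − V₁ = 159 − 11.6 = 147 mL.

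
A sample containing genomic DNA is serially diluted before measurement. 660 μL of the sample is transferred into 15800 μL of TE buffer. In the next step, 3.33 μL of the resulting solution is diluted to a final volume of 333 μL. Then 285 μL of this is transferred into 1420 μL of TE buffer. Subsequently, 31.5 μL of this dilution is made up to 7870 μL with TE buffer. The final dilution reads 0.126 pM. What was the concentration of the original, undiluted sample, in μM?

0.470 μM

Overall dilution factor = 24.94 × 100 × 5.982 × 249.8 = 3.73 × 10⁶.
Original = 0.126 pM × 3.73 × 10⁶ = 4.70 × 10⁵ pM = 0.470 μM.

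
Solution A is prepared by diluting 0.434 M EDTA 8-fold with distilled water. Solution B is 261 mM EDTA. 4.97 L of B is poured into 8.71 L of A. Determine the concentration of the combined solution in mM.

129 mM

C_A = 0.434 M / 8 = 0.0542 M.
C_B = 261 mM = 0.261 M.
C_mix = (C_A·V_A + C_B·V_B)/(V_A + V_B) = (0.0542×8.71 + 0.261×4.97) / 13.68 = 0.129 M = 129 mM.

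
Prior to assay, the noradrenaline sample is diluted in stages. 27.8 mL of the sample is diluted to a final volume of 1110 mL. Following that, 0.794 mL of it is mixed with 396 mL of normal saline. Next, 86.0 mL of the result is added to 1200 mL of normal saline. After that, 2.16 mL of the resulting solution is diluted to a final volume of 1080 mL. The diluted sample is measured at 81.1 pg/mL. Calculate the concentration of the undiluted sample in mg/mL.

Overall dilution factor = 39.93 × 499.7 × 14.95 × 500 = 1.49 × 10⁸.
Original = 81.1 pg/mL × 1.49 × 10⁸ = 1.21 × 10¹⁰ pg/mL = 12.1 mg/mL.

12.1 mg/mL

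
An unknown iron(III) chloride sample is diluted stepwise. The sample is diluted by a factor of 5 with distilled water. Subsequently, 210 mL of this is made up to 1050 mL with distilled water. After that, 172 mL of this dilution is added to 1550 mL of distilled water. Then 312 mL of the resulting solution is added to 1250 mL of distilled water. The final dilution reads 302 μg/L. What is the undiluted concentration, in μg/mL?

Overall dilution factor = 5 × 5 × 10.01 × 5.006 = 1253.
Original = 302 μg/L × 1253 = 3.78 × 10⁵ μg/L = 378 μg/mL.

378 μg/mL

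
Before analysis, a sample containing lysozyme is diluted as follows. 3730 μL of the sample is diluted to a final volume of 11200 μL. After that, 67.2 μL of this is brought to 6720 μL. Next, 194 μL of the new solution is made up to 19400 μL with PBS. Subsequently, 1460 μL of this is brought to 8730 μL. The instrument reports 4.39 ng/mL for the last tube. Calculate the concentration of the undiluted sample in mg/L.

788 mg/L

Overall dilution factor = 3.003 × 100 × 100 × 5.979 = 1.80 × 10⁵.
Original = 4.39 ng/mL × 1.80 × 10⁵ = 7.88 × 10⁵ ng/mL = 788 mg/L.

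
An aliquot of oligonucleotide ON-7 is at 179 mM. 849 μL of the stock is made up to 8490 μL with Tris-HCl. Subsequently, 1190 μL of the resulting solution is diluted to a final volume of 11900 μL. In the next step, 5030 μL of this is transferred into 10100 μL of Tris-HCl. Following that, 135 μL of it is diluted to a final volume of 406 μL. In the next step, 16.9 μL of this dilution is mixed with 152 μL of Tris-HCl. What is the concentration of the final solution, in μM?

19.8 μM

Overall dilution factor = 10 × 10 × 3.008 × 3.007 × 9.994 = 9041.
179 mM / 9041 = 0.0198 mM = 19.8 μM.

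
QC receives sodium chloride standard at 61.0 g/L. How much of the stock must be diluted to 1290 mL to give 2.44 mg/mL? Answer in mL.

51.6 mL

2.44 mg/mL = 2.44 g/L.
V₁ = C₂V₂/C₁ = 2.44 × 1290 / 61.0 = 51.6 mL.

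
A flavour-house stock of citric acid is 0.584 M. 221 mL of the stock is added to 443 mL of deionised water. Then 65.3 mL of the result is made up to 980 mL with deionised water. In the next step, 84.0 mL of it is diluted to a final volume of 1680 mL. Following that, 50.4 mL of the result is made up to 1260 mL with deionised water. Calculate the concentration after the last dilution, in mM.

0.0259 mM

Overall dilution factor = 3.005 × 15.01 × 20 × 25 = 2.25 × 10⁴.
0.584 M / 2.25 × 10⁴ = 2.59 × 10⁻⁵ M = 0.0259 mM.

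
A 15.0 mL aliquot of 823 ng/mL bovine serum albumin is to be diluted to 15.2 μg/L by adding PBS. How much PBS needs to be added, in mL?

797 mL

15.2 μg/L = 15.2 ng/mL.
V₂ = C₁V₁/C₂ = 823 × 15.0 / 15.2 = 812 mL.
Diluent to add = V₂ − V₁ = 812 − 15.0 = 797 mL.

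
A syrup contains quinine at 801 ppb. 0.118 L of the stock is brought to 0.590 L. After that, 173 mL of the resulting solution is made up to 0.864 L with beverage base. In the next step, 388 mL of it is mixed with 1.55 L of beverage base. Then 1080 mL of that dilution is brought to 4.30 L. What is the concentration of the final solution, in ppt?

1610 ppt

Overall dilution factor = 5 × 4.994 × 4.995 × 3.981 = 497.
801 ppb / 497 = 1.61 ppb = 1610 ppt.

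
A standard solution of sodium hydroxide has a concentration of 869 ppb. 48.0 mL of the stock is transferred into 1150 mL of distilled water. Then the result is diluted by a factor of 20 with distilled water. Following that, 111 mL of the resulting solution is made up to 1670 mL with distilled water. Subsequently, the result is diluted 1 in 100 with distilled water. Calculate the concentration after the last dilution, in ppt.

1.16 ppt

Overall dilution factor = 24.96 × 20 × 15.05 × 100 = 7.51 × 10⁵.
869 ppb / 7.51 × 10⁵ = 1.16 × 10⁻³ ppb = 1.16 ppt.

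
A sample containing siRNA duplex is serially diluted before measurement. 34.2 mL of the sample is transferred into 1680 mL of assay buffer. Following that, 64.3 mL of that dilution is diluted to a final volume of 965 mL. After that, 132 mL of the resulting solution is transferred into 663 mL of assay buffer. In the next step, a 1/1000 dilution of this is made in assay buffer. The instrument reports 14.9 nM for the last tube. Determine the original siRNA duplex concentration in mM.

67.5 mM

Overall dilution factor = 50.12 × 15.01 × 6.023 × 1000 = 4.53 × 10⁶.
Original = 14.9 nM × 4.53 × 10⁶ = 6.75 × 10⁷ nM = 67.5 mM.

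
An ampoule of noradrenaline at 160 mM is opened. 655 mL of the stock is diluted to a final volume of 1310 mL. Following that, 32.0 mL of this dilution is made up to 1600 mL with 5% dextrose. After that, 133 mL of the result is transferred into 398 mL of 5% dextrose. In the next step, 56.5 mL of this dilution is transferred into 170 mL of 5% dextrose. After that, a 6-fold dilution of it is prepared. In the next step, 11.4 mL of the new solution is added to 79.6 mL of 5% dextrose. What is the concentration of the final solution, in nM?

Overall dilution factor = 2 × 50 × 3.992 × 4.009 × 6 × 7.982 = 7.67 × 10⁴.
160 mM / 7.67 × 10⁴ = 2.09 × 10⁻³ mM = 2090 nM.

2090 nM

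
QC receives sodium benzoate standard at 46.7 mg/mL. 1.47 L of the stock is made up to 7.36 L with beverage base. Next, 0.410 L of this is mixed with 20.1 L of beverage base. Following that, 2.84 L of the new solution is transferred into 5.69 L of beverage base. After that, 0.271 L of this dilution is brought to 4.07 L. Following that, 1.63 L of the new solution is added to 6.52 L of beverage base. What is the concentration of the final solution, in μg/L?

Overall dilution factor = 5.007 × 50.02 × 3.004 × 15.02 × 5 = 5.65 × 10⁴.
46.7 mg/mL / 5.65 × 10⁴ = 8.27 × 10⁻⁴ mg/mL = 827 μg/L.

827 μg/L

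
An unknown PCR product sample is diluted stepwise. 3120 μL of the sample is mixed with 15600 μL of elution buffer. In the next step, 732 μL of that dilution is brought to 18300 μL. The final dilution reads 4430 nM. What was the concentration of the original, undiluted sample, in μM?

664 μM

Overall dilution factor = 6 × 25 = 150.
Original = 4430 nM × 150 = 6.64 × 10⁵ nM = 664 μM.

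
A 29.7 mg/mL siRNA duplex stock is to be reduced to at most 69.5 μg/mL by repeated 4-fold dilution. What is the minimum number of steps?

5

Need 4ⁿ ≥ 427, so n ≥ log(427)/log(4) = 4.37.
Minimum whole steps: n = 5.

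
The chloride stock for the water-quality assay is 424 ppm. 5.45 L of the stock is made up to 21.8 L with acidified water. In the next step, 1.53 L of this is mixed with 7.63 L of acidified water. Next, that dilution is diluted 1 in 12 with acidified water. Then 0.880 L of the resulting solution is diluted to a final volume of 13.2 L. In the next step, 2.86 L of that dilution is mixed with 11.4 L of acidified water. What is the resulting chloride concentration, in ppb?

19.7 ppb

Overall dilution factor = 4 × 5.987 × 12 × 15 × 4.986 = 2.15 × 10⁴.
424 ppm / 2.15 × 10⁴ = 0.0197 ppm = 19.7 ppb.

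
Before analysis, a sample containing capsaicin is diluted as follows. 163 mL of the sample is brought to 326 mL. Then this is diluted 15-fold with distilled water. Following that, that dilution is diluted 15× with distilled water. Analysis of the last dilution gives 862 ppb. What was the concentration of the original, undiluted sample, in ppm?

388 ppm

Overall dilution factor = 2 × 15 × 15 = 450.
Original = 862 ppb × 450 = 3.88 × 10⁵ ppb = 388 ppm.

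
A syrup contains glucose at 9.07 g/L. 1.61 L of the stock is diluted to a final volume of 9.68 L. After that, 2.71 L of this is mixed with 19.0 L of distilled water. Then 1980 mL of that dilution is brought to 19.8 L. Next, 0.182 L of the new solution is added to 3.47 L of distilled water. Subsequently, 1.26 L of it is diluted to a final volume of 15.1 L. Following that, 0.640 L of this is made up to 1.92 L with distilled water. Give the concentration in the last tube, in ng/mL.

26.1 ng/mL

Overall dilution factor = 6.012 × 8.011 × 10 × 20.07 × 11.98 × 3 = 3.47 × 10⁵.
9.07 g/L / 3.47 × 10⁵ = 2.61 × 10⁻⁵ g/L = 26.1 ng/mL.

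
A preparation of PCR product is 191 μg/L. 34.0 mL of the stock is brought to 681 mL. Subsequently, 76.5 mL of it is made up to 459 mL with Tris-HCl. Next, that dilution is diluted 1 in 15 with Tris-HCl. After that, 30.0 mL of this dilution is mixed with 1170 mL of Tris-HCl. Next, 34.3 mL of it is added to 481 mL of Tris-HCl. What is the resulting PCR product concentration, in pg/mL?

0.176 pg/mL

Overall dilution factor = 20.03 × 6 × 15 × 40 × 15.02 = 1.08 × 10⁶.
191 μg/L / 1.08 × 10⁶ = 1.76 × 10⁻⁴ μg/L = 0.176 pg/mL.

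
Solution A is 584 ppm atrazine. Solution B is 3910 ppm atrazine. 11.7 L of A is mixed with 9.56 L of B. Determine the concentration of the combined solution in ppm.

2080 ppm

C_mix = (C_A·V_A + C_B·V_B)/(V_A + V_B) = (584×11.7 + 3910×9.56) / 21.26 = 2080 ppm.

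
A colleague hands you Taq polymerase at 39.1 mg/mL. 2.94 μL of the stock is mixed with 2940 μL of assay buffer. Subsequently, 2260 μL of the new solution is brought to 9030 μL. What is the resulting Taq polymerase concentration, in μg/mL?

9.78 μg/mL

Overall dilution factor = 1001 × 3.996 = 4000.
39.1 mg/mL / 4000 = 9.78 × 10⁻³ mg/mL = 9.78 μg/mL.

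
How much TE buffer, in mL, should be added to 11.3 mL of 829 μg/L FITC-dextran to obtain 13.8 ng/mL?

13.8 ng/mL = 13.8 μg/L.
V₂ = C₁V₁/C₂ = 829 × 11.3 / 13.8 = 679 mL.
Diluent to add = V₂ − V₁ = 679 − 11.3 = 668 mL.

668 mL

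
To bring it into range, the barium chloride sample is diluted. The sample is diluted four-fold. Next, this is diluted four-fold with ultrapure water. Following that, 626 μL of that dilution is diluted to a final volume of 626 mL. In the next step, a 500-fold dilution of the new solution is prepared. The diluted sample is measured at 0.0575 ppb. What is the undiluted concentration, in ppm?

Overall dilution factor = 4 × 4 × 1000 × 500 = 8.00 × 10⁶.
Original = 0.0575 ppb × 8.00 × 10⁶ = 4.60 × 10⁵ ppb = 460 ppm.

460 ppm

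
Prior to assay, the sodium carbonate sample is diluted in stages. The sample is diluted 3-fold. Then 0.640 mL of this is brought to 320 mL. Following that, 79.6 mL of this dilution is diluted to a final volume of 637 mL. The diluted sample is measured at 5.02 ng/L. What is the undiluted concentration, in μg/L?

Overall dilution factor = 3 × 500 × 8.003 = 1.20 × 10⁴.
Original = 5.02 ng/L × 1.20 × 10⁴ = 6.03 × 10⁴ ng/L = 60.3 μg/L.

60.3 μg/L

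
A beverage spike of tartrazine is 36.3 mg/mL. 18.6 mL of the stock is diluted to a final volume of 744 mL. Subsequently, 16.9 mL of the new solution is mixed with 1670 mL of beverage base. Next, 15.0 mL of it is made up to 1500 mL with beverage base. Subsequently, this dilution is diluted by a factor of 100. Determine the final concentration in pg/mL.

Overall dilution factor = 40 × 99.82 × 100 × 100 = 3.99 × 10⁷.
36.3 mg/mL / 3.99 × 10⁷ = 9.09 × 10⁻⁷ mg/mL = 909 pg/mL.

909 pg/mL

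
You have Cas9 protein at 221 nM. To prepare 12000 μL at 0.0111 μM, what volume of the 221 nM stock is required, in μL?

0.0111 μM = 11.1 nM.
V₁ = C₂V₂/C₁ = 11.1 × 12000 / 221 = 603 μL.

603 μL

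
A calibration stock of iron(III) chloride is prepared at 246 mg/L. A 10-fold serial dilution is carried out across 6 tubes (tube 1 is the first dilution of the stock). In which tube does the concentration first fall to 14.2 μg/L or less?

tube 5

Tube n has concentration 246 mg/L / 10ⁿ.
Need 10ⁿ ≥ 246 mg/L / 14.2 μg/L = 1.73 × 10⁴, so n ≥ 4.24.
First such tube: n = 5.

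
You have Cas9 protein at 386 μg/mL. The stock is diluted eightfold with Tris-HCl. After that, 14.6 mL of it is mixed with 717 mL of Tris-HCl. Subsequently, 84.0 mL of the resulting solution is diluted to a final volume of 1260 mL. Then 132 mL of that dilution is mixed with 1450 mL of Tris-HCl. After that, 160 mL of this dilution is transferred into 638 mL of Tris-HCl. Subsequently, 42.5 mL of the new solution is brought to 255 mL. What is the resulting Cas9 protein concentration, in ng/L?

Overall dilution factor = 8 × 50.11 × 15 × 11.98 × 4.987 × 6 = 2.16 × 10⁶.
386 μg/mL / 2.16 × 10⁶ = 1.79 × 10⁻⁴ μg/mL = 179 ng/L.

179 ng/L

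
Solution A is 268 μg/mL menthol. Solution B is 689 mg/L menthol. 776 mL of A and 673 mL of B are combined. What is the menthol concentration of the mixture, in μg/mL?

464 μg/mL

C_B = 689 mg/L = 689 μg/mL.
C_mix = (C_A·V_A + C_B·V_B)/(V_A + V_B) = (268×776 + 689×673) / 1449 = 464 μg/mL.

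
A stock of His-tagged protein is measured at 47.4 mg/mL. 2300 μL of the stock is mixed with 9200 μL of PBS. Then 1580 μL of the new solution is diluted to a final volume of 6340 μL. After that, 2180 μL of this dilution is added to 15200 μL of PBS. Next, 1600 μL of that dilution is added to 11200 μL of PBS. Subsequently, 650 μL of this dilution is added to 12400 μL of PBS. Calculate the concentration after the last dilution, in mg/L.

1.84 mg/L

Overall dilution factor = 5 × 4.013 × 7.972 × 8 × 20.08 = 2.57 × 10⁴.
47.4 mg/mL / 2.57 × 10⁴ = 1.84 × 10⁻³ mg/mL = 1.84 mg/L.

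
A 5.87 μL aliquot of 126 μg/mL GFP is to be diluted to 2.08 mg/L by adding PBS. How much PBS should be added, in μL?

350 μL

2.08 mg/L = 2.08 μg/mL.
V₂ = C₁V₁/C₂ = 126 × 5.87 / 2.08 = 356 μL.
Diluent to add = V₂ − V₁ = 356 − 5.87 = 350 μL.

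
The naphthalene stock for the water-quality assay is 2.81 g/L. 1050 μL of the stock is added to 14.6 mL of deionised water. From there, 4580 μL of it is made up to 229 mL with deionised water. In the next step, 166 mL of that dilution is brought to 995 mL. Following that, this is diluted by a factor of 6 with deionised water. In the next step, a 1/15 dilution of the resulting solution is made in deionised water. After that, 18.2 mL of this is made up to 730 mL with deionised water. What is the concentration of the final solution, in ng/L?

Overall dilution factor = 14.90 × 50 × 5.994 × 6 × 15 × 40.11 = 1.61 × 10⁷.
2.81 g/L / 1.61 × 10⁷ = 1.74 × 10⁻⁷ g/L = 174 ng/L.

174 ng/L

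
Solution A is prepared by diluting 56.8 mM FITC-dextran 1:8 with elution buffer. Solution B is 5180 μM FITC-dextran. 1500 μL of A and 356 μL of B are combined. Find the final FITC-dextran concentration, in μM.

C_A = 56.8 mM / 8 = 7.10 mM.
C_B = 5180 μM = 5.18 mM.
C_mix = (C_A·V_A + C_B·V_B)/(V_A + V_B) = (7.10×1500 + 5.18×356) / 1856 = 6.73 mM = 6730 μM.

6730 μM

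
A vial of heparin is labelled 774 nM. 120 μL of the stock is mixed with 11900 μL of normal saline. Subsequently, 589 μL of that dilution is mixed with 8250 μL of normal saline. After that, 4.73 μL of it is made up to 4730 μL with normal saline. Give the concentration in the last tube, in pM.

Overall dilution factor = 100.2 × 15.01 × 1000 = 1.50 × 10⁶.
774 nM / 1.50 × 10⁶ = 5.15 × 10⁻⁴ nM = 0.515 pM.

0.515 pM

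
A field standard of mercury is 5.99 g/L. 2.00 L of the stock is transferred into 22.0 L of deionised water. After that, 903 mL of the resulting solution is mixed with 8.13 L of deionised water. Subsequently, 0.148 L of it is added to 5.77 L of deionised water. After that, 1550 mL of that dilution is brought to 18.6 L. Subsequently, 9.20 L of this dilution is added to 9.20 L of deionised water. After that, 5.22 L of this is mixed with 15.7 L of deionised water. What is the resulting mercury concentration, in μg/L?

Overall dilution factor = 12 × 10.00 × 39.99 × 12 × 2 × 4.008 = 4.62 × 10⁵.
5.99 g/L / 4.62 × 10⁵ = 1.30 × 10⁻⁵ g/L = 13.0 μg/L.

13.0 μg/L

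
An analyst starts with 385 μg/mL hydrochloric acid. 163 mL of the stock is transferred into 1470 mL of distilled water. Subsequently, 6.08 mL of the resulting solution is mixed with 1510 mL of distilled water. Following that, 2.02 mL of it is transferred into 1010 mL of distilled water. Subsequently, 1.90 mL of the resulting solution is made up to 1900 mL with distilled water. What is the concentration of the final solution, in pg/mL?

Overall dilution factor = 10.02 × 249.4 × 501 × 1000 = 1.25 × 10⁹.
385 μg/mL / 1.25 × 10⁹ = 3.08 × 10⁻⁷ μg/mL = 0.308 pg/mL.

0.308 pg/mL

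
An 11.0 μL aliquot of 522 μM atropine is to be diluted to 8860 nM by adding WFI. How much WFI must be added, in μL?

637 μL

8860 nM = 8.86 μM.
V₂ = C₁V₁/C₂ = 522 × 11.0 / 8.86 = 648 μL.
Diluent to add = V₂ − V₁ = 648 − 11.0 = 637 μL.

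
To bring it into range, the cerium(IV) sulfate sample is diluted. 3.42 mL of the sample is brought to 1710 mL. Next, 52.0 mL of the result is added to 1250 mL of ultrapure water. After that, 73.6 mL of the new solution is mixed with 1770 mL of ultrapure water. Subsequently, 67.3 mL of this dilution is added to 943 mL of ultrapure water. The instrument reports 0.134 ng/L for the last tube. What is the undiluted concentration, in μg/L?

Overall dilution factor = 500 × 25.04 × 25.05 × 15.01 = 4.71 × 10⁶.
Original = 0.134 ng/L × 4.71 × 10⁶ = 6.31 × 10⁵ ng/L = 631 μg/L.

631 μg/L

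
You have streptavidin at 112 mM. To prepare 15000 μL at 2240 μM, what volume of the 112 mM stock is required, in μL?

300 μL

2240 μM = 2.24 mM.
V₁ = C₂V₂/C₁ = 2.24 × 15000 / 112 = 300 μL.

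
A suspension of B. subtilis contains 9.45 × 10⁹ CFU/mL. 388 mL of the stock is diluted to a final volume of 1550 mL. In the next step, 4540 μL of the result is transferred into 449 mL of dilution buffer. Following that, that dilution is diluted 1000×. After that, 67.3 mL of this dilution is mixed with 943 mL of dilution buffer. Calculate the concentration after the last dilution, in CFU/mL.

Overall dilution factor = 3.995 × 99.90 × 1000 × 15.01 = 5.99 × 10⁶.
9.45 × 10⁹ CFU/mL / 5.99 × 10⁶ = 1580 CFU/mL.

1580 CFU/mL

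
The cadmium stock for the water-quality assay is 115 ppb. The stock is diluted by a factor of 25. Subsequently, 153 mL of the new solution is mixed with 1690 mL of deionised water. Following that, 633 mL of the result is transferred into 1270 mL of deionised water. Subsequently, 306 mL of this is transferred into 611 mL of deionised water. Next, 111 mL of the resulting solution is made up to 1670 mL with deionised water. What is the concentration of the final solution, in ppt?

2.82 ppt

Overall dilution factor = 25 × 12.05 × 3.006 × 2.997 × 15.05 = 4.08 × 10⁴.
115 ppb / 4.08 × 10⁴ = 2.82 × 10⁻³ ppb = 2.82 ppt.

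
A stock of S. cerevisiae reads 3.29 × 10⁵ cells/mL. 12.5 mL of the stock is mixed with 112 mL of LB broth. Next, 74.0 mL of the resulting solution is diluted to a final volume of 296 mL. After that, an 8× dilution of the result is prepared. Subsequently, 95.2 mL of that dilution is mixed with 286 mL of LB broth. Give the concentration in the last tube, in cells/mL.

Overall dilution factor = 9.960 × 4 × 8 × 4.004 = 1276.
3.29 × 10⁵ cells/mL / 1276 = 258 cells/mL.

258 cells/mL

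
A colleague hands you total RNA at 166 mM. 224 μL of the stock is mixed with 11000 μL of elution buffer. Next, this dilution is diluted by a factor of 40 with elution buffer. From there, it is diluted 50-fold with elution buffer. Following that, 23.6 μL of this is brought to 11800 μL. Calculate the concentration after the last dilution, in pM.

Overall dilution factor = 50.11 × 40 × 50 × 500 = 5.01 × 10⁷.
166 mM / 5.01 × 10⁷ = 3.31 × 10⁻⁶ mM = 3310 pM.

3310 pM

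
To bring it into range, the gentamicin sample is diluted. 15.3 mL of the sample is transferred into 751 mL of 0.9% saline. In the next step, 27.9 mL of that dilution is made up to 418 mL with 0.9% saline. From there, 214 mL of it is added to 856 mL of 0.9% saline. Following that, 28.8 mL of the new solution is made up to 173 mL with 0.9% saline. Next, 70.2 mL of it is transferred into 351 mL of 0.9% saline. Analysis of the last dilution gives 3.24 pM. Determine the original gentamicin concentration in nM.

Overall dilution factor = 50.08 × 14.98 × 5 × 6.007 × 6 = 1.35 × 10⁵.
Original = 3.24 pM × 1.35 × 10⁵ = 4.38 × 10⁵ pM = 438 nM.

438 nM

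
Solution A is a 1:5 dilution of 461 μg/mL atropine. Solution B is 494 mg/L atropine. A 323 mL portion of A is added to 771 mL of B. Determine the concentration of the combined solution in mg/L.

375 mg/L

C_A = 461 μg/mL / 5 = 92.2 μg/mL.
C_B = 494 mg/L = 494 μg/mL.
C_mix = (C_A·V_A + C_B·V_B)/(V_A + V_B) = (92.2×323 + 494×771) / 1094 = 375 μg/mL = 375 mg/L.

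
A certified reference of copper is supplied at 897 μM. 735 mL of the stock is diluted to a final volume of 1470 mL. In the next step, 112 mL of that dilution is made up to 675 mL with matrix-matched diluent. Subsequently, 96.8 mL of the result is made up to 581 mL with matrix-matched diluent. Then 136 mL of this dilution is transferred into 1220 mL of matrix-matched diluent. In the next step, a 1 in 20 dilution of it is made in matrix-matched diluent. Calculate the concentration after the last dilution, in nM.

Overall dilution factor = 2 × 6.027 × 6.002 × 9.971 × 20 = 1.44 × 10⁴.
897 μM / 1.44 × 10⁴ = 0.0622 μM = 62.2 nM.

62.2 nM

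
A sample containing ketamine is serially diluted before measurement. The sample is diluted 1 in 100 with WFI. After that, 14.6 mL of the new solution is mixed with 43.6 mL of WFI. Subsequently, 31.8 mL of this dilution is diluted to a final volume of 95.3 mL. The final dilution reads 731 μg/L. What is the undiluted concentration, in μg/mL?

873 μg/mL

Overall dilution factor = 100 × 3.986 × 2.997 = 1195.
Original = 731 μg/L × 1195 = 8.73 × 10⁵ μg/L = 873 μg/mL.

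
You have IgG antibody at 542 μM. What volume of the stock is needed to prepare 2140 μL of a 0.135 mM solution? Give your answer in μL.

0.135 mM = 135 μM.
V₁ = C₂V₂/C₁ = 135 × 2140 / 542 = 533 μL.

533 μL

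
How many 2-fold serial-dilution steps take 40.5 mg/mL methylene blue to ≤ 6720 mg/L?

3

Need 2ⁿ ≥ 6.03, so n ≥ log(6.03)/log(2) = 2.59.
Minimum whole steps: n = 3.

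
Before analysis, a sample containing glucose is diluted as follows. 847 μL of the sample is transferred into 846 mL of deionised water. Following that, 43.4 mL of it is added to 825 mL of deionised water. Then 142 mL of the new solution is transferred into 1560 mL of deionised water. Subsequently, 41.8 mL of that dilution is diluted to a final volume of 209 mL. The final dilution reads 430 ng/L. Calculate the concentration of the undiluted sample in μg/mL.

Overall dilution factor = 999.8 × 20.01 × 11.99 × 5 = 1.20 × 10⁶.
Original = 430 ng/L × 1.20 × 10⁶ = 5.16 × 10⁸ ng/L = 516 μg/mL.

516 μg/mL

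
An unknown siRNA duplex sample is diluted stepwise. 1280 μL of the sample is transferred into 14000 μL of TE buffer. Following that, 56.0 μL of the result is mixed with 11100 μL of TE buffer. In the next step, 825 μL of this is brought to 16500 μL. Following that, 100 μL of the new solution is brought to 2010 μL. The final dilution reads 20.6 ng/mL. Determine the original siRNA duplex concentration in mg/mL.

Overall dilution factor = 11.94 × 199.2 × 20 × 20.10 = 9.56 × 10⁵.
Original = 20.6 ng/mL × 9.56 × 10⁵ = 1.97 × 10⁷ ng/mL = 19.7 mg/mL.

19.7 mg/mL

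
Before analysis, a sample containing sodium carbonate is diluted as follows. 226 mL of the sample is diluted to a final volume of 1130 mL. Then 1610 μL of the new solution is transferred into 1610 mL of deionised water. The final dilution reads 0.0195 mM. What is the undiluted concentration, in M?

Overall dilution factor = 5 × 1001 = 5005.
Original = 0.0195 mM × 5005 = 97.6 mM = 0.0976 M.

0.0976 M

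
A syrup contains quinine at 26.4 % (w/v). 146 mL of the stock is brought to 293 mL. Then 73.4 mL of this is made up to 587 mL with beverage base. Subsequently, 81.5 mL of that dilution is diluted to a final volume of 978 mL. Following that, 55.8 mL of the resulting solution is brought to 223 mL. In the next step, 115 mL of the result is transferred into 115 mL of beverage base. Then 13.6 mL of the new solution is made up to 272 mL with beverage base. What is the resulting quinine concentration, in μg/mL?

8.58 μg/mL

Overall dilution factor = 2.007 × 7.997 × 12 × 3.996 × 2 × 20 = 3.08 × 10⁴.
26.4 % (w/v) / 3.08 × 10⁴ = 8.58 × 10⁻⁴ % (w/v) = 8.58 μg/mL.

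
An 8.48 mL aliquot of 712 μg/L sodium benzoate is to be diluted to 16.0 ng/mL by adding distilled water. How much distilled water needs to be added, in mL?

369 mL

16.0 ng/mL = 16.0 μg/L.
V₂ = C₁V₁/C₂ = 712 × 8.48 / 16.0 = 377 mL.
Diluent to add = V₂ − V₁ = 377 − 8.48 = 369 mL.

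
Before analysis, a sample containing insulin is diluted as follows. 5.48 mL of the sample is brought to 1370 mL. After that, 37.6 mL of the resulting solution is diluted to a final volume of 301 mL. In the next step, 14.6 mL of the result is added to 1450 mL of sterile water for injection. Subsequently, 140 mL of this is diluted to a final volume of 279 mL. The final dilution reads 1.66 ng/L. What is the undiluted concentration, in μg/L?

Overall dilution factor = 250 × 8.005 × 100.3 × 1.993 = 4.00 × 10⁵.
Original = 1.66 ng/L × 4.00 × 10⁵ = 6.64 × 10⁵ ng/L = 664 μg/L.

664 μg/L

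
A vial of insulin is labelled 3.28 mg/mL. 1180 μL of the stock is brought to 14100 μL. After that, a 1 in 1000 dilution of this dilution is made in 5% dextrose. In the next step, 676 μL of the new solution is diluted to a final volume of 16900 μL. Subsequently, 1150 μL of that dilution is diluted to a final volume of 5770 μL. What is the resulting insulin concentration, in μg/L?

Overall dilution factor = 11.95 × 1000 × 25 × 5.017 = 1.50 × 10⁶.
3.28 mg/mL / 1.50 × 10⁶ = 2.19 × 10⁻⁶ mg/mL = 2.19 μg/L.

2.19 μg/L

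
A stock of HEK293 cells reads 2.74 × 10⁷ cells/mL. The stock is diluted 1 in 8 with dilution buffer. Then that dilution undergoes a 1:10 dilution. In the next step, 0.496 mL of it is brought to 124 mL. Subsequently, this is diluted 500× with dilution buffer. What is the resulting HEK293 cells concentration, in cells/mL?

Overall dilution factor = 8 × 10 × 250 × 500 = 1.00 × 10⁷.
2.74 × 10⁷ cells/mL / 1.00 × 10⁷ = 2.74 cells/mL.

2.74 cells/mL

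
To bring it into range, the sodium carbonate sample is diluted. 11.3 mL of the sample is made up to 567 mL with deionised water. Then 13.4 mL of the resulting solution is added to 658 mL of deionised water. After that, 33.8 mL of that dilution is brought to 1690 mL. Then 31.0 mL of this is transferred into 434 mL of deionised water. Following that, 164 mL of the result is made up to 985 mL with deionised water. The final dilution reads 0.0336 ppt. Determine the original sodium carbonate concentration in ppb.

Overall dilution factor = 50.18 × 50.10 × 50 × 15 × 6.006 = 1.13 × 10⁷.
Original = 0.0336 ppt × 1.13 × 10⁷ = 3.81 × 10⁵ ppt = 381 ppb.

381 ppb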